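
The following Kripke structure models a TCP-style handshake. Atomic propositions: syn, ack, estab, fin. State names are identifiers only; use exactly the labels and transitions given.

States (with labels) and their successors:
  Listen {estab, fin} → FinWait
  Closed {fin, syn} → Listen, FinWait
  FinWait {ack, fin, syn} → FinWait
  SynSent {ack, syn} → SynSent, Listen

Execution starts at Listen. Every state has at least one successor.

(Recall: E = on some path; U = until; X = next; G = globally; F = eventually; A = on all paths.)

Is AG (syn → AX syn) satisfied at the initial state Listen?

States satisfying syn → AX syn: {Listen, FinWait}.
States satisfying AG (syn → AX syn): {Listen, FinWait}.
Every state reachable from Listen satisfies syn → AX syn.
Listen ∈ Sat(AG (syn → AX syn)).

Yes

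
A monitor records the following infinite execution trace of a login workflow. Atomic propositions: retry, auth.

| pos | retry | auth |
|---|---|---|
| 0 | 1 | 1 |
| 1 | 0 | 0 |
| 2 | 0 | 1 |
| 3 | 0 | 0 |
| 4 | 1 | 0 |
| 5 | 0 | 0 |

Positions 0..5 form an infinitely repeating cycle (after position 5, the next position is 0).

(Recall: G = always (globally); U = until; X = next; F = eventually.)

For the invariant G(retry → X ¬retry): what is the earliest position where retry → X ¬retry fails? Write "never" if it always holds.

never

retry → X ¬retry holds at every position 0..5, and those are all the positions the trace ever visits, so the invariant G(retry → X ¬retry) is never violated.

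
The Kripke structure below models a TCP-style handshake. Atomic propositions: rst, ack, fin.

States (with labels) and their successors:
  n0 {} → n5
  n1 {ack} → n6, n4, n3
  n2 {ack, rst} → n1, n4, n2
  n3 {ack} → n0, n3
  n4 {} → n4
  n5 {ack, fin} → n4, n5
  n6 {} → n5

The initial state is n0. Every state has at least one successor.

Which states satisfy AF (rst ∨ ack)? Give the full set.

{n0, n1, n2, n3, n5, n6}

States satisfying rst ∨ ack: {n1, n2, n3, n5}.
States satisfying AF (rst ∨ ack): {n0, n1, n2, n3, n5, n6}.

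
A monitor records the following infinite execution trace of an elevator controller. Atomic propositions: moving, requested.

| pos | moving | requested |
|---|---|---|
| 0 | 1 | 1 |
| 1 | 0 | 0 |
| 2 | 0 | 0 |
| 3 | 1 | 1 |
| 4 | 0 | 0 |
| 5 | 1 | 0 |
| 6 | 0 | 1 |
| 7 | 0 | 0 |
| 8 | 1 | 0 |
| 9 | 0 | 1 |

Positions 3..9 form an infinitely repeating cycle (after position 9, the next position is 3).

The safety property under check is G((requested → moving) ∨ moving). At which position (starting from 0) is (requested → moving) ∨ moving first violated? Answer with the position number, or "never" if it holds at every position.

6

Check (requested → moving) ∨ moving at each position in order: 0 ✓, 1 ✓, 2 ✓, 3 ✓, 4 ✓, 5 ✓.
At position 6 the labels are {requested}, so (requested → moving) ∨ moving is false there. This is the first violation.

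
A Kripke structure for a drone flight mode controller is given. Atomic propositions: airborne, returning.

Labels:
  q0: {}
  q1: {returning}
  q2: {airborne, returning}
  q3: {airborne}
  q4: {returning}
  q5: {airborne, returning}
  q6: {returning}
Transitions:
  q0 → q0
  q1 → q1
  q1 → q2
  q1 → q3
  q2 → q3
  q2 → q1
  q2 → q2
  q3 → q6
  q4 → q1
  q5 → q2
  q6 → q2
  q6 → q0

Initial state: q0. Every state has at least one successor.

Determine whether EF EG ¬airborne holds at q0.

States satisfying EG ¬airborne: {q0, q1, q4, q6}.
States satisfying EF EG ¬airborne: {q0, q1, q2, q3, q4, q5, q6}.
Some path from q0 reaches a state where EG ¬airborne holds.
q0 ∈ Sat(EF EG ¬airborne).

Holds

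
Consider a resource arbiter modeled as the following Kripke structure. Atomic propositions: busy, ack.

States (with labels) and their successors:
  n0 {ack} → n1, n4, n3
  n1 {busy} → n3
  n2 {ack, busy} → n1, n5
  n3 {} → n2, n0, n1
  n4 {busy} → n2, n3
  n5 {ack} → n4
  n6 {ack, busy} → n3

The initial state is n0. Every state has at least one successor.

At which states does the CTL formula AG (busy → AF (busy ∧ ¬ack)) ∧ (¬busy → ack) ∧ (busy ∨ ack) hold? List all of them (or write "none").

{n0, n1, n2, n4, n5}

States satisfying busy → AF (busy ∧ ¬ack): {n0, n1, n2, n3, n4, n5}.
States satisfying AG (busy → AF (busy ∧ ¬ack)): {n0, n1, n2, n3, n4, n5}.
States satisfying ¬busy: {n0, n3, n5}.
States satisfying ¬busy → ack: {n0, n1, n2, n4, n5, n6}.
States satisfying busy ∨ ack: {n0, n1, n2, n4, n5, n6}.
States satisfying (¬busy → ack) ∧ (busy ∨ ack): {n0, n1, n2, n4, n5, n6}.
States satisfying AG (busy → AF (busy ∧ ¬ack)) ∧ (¬busy → ack) ∧ (busy ∨ ack): {n0, n1, n2, n4, n5}.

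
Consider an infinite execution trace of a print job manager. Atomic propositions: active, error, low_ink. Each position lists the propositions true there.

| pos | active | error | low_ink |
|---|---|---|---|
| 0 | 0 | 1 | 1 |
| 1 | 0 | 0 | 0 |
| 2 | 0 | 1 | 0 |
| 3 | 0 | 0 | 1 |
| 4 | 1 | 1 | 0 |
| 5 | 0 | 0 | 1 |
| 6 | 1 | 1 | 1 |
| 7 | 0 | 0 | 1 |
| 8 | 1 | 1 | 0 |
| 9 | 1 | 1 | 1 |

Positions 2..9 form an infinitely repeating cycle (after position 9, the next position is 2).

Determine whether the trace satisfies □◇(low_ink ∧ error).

Holds

◇(low_ink ∧ error) holds at every position 0..9, and those are all positions ever visited, so □◇(low_ink ∧ error) holds.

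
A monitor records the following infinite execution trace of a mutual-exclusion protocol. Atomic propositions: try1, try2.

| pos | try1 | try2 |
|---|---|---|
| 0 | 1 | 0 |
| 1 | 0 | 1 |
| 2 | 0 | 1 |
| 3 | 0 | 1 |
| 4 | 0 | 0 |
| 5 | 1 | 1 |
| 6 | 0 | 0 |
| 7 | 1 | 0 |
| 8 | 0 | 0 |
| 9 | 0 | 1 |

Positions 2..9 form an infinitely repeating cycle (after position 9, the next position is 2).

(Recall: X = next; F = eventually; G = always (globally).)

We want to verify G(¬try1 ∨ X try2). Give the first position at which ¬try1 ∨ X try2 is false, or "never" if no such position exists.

Check ¬try1 ∨ X try2 at each position in order: 0 ✓, 1 ✓, 2 ✓, 3 ✓, 4 ✓.
At position 5 the labels are {try1, try2} and the next position 6 has {}, so ¬try1 ∨ X try2 is false there. This is the first violation.

5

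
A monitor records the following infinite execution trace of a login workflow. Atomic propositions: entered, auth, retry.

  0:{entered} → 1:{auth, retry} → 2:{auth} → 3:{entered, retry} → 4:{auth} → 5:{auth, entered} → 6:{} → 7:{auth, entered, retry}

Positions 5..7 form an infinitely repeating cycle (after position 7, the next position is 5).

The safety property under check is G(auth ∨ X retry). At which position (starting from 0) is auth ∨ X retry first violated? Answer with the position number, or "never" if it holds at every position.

Check auth ∨ X retry at each position in order: 0 ✓, 1 ✓, 2 ✓.
At position 3 the labels are {entered, retry} and the next position 4 has {auth}, so auth ∨ X retry is false there. This is the first violation.

3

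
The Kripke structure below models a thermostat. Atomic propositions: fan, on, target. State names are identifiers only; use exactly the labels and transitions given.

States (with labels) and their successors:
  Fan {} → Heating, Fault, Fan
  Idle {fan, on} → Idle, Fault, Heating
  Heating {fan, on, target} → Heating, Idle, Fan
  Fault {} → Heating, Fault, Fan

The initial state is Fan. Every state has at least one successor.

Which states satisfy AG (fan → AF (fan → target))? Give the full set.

none

States satisfying fan → AF (fan → target): {Fan, Heating, Fault}.
States satisfying AG (fan → AF (fan → target)): ∅.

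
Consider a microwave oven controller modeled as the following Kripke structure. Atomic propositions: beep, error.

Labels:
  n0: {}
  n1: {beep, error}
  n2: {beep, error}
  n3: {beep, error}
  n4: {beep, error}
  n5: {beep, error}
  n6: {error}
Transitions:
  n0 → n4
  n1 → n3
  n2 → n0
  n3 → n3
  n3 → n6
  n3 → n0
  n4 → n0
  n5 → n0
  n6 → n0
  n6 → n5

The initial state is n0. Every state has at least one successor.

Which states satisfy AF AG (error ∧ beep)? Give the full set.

States satisfying AG (error ∧ beep): ∅.
States satisfying AF AG (error ∧ beep): ∅.

none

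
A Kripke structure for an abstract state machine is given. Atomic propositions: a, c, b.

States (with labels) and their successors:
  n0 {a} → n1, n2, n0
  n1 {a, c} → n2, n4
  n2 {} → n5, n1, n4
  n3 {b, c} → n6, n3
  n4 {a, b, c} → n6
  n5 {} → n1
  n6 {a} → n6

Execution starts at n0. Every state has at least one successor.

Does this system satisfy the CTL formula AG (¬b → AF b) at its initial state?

States satisfying ¬b → AF b: {n3, n4}.
States satisfying AG (¬b → AF b): ∅.
n0 is reachable from n0 and violates ¬b → AF b, so AG fails at n0.
n0 ∉ Sat(AG (¬b → AF b)).

Violated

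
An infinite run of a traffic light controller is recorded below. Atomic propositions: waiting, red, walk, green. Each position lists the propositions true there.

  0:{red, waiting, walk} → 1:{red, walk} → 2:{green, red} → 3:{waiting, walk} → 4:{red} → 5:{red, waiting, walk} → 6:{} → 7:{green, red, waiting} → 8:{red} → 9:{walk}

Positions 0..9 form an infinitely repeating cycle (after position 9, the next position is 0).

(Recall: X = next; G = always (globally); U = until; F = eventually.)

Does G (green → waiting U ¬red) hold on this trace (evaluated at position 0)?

Violated

green → waiting U ¬red must hold at every position from 0 onward. It fails at position 2, so G (green → waiting U ¬red) is false.
Positions where green holds: 2, 7.
Check waiting U ¬red at each: 2→fails, 7→fails.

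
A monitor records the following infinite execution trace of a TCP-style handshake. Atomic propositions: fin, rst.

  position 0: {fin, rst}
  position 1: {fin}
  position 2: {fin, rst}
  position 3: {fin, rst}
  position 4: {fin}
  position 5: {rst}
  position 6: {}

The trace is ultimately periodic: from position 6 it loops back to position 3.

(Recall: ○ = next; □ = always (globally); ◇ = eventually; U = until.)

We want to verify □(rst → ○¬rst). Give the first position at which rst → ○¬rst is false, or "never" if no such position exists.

2

Check rst → ○¬rst at each position in order: 0 ✓, 1 ✓.
At position 2 the labels are {fin, rst} and the next position 3 has {fin, rst}, so rst → ○¬rst is false there. This is the first violation.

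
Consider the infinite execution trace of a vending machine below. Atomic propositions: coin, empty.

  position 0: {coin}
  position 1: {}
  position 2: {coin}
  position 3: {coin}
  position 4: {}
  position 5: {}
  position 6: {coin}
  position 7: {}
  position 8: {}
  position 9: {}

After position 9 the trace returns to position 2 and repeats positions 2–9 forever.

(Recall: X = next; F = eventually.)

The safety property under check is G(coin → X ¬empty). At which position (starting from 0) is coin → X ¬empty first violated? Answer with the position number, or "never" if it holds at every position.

coin → X ¬empty holds at every position 0..9, and those are all the positions the trace ever visits, so the invariant G(coin → X ¬empty) is never violated.

never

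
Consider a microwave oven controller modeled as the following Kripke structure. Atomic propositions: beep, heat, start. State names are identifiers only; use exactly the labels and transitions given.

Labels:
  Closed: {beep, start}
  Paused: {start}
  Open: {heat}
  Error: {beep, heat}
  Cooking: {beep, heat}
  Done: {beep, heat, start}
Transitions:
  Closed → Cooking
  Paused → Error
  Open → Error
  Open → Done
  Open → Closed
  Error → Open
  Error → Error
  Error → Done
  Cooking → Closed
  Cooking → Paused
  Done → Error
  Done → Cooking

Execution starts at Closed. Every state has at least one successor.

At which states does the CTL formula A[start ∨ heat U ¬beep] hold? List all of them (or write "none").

{Paused, Open}

States satisfying start ∨ heat: {Closed, Paused, Open, Error, Cooking, Done}.
States satisfying ¬beep: {Paused, Open}.
States satisfying A[start ∨ heat U ¬beep]: {Paused, Open}.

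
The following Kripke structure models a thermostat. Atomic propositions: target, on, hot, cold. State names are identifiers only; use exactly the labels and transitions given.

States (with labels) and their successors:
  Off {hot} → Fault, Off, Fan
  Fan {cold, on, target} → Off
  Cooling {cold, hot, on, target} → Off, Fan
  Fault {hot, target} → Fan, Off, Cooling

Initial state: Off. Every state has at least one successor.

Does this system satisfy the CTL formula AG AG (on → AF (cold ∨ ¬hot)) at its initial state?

States satisfying AG (on → AF (cold ∨ ¬hot)): {Off, Fan, Cooling, Fault}.
States satisfying AG AG (on → AF (cold ∨ ¬hot)): {Off, Fan, Cooling, Fault}.
Every state reachable from Off satisfies AG (on → AF (cold ∨ ¬hot)).
Off ∈ Sat(AG AG (on → AF (cold ∨ ¬hot))).

Satisfied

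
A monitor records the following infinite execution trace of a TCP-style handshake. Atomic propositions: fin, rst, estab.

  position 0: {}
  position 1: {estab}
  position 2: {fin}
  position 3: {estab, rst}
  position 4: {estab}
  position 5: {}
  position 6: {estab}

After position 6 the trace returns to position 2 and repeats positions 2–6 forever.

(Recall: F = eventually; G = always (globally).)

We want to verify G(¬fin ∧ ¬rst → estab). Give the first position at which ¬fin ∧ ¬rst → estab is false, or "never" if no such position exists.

0

At position 0 the labels are {}, so ¬fin ∧ ¬rst → estab is false there. This is the first violation.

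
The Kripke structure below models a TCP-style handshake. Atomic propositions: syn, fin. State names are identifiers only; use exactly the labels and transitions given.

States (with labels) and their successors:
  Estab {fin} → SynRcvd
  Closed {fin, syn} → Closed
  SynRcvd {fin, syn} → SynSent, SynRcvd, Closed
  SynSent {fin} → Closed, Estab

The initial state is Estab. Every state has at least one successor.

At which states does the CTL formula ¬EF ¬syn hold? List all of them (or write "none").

{Closed}

States satisfying ¬syn: {Estab, SynSent}.
States satisfying EF ¬syn: {Estab, SynRcvd, SynSent}.
States satisfying ¬EF ¬syn: {Closed}.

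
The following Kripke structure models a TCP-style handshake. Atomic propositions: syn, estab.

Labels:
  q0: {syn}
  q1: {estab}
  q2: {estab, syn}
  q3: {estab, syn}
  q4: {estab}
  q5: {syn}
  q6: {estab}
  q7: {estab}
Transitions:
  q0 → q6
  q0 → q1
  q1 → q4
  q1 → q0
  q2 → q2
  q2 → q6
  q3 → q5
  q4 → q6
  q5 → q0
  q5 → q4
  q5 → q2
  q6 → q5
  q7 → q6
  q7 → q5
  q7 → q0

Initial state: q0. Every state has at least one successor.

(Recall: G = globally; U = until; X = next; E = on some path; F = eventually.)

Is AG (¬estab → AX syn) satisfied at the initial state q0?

States satisfying ¬estab → AX syn: {q1, q2, q3, q4, q6, q7}.
States satisfying AG (¬estab → AX syn): ∅.
q0 is reachable from q0 and violates ¬estab → AX syn, so AG fails at q0.
q0 ∉ Sat(AG (¬estab → AX syn)).

Violated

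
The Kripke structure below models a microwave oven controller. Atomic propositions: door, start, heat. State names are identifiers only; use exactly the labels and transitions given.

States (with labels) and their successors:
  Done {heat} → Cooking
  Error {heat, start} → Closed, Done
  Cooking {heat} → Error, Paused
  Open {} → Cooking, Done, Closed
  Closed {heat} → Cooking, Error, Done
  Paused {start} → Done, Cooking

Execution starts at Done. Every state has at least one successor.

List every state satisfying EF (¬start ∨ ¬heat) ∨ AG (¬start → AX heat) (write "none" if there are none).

States satisfying ¬start ∨ ¬heat: {Done, Cooking, Open, Closed, Paused}.
States satisfying EF (¬start ∨ ¬heat): {Done, Error, Cooking, Open, Closed, Paused}.
States satisfying ¬start → AX heat: {Done, Error, Open, Closed, Paused}.
States satisfying AG (¬start → AX heat): ∅.
States satisfying EF (¬start ∨ ¬heat) ∨ AG (¬start → AX heat): {Done, Error, Cooking, Open, Closed, Paused}.

{Done, Error, Cooking, Open, Closed, Paused}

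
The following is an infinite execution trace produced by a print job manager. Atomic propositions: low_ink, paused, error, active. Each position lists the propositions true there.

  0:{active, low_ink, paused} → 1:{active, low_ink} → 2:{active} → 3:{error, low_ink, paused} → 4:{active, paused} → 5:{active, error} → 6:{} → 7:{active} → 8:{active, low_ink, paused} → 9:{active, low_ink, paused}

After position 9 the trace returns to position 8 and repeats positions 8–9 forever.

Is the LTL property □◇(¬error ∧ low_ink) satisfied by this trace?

◇(¬error ∧ low_ink) holds at every position 0..9, and those are all positions ever visited, so □◇(¬error ∧ low_ink) holds.

Yes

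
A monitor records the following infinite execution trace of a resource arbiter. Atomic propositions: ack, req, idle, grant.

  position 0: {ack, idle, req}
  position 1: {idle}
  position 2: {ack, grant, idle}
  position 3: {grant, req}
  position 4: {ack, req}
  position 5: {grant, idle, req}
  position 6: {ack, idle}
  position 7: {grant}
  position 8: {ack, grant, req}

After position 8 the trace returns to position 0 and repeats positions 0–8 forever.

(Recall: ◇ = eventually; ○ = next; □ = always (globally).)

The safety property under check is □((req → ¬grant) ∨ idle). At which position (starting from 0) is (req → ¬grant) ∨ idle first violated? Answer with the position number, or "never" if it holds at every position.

3

Check (req → ¬grant) ∨ idle at each position in order: 0 ✓, 1 ✓, 2 ✓.
At position 3 the labels are {grant, req}, so (req → ¬grant) ∨ idle is false there. This is the first violation.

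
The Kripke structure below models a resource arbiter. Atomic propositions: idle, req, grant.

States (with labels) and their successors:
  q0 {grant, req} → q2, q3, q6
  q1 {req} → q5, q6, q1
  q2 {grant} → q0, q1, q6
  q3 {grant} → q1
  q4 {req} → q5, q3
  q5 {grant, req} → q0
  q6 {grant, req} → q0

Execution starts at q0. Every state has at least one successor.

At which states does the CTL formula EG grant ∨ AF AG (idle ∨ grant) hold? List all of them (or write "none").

States satisfying grant: {q0, q2, q3, q5, q6}.
States satisfying EG grant: {q0, q2, q5, q6}.
States satisfying AG (idle ∨ grant): ∅.
States satisfying AF AG (idle ∨ grant): ∅.
States satisfying EG grant ∨ AF AG (idle ∨ grant): {q0, q2, q5, q6}.

{q0, q2, q5, q6}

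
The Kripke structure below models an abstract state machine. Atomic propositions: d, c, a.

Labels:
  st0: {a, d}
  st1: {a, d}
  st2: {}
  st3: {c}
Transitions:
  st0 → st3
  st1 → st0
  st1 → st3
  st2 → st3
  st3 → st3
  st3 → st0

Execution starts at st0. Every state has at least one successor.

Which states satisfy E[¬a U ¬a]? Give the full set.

{st2, st3}

States satisfying ¬a: {st2, st3}.
States satisfying E[¬a U ¬a]: {st2, st3}.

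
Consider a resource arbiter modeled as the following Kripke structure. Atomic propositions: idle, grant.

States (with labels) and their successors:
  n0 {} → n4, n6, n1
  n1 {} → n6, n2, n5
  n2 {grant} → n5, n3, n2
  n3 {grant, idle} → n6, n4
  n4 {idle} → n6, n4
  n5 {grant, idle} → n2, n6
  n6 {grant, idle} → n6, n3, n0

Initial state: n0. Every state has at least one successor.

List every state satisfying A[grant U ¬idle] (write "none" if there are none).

{n0, n1, n2}

States satisfying grant: {n2, n3, n5, n6}.
States satisfying ¬idle: {n0, n1, n2}.
States satisfying A[grant U ¬idle]: {n0, n1, n2}.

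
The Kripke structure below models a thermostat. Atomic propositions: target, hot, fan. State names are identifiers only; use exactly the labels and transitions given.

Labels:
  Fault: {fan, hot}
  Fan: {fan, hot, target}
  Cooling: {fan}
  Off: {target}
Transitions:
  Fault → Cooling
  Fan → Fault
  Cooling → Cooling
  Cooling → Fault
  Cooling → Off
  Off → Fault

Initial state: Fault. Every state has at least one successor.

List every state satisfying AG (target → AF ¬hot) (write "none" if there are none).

States satisfying target → AF ¬hot: {Fault, Fan, Cooling, Off}.
States satisfying AG (target → AF ¬hot): {Fault, Fan, Cooling, Off}.

{Fault, Fan, Cooling, Off}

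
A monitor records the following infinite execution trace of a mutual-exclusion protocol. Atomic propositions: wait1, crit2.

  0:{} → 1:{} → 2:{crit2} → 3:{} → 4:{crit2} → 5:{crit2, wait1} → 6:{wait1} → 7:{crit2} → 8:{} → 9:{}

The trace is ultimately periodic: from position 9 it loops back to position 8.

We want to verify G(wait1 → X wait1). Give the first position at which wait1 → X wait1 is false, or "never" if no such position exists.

6

Check wait1 → X wait1 at each position in order: 0 ✓, 1 ✓, 2 ✓, 3 ✓, 4 ✓, 5 ✓.
At position 6 the labels are {wait1} and the next position 7 has {crit2}, so wait1 → X wait1 is false there. This is the first violation.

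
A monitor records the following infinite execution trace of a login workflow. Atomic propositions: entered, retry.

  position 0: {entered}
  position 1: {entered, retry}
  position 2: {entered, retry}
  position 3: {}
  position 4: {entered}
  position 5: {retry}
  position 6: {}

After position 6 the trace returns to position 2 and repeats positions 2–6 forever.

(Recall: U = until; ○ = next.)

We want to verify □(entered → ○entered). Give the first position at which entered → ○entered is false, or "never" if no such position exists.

Check entered → ○entered at each position in order: 0 ✓, 1 ✓.
At position 2 the labels are {entered, retry} and the next position 3 has {}, so entered → ○entered is false there. This is the first violation.

2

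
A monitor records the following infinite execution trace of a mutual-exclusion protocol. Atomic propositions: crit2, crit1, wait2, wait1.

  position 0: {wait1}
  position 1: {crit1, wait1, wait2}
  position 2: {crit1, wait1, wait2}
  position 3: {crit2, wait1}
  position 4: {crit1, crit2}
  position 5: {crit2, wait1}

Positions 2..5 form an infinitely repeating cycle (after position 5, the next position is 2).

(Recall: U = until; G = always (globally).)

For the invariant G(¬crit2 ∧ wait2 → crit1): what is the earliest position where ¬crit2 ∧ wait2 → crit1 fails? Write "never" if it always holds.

¬crit2 ∧ wait2 → crit1 holds at every position 0..5, and those are all the positions the trace ever visits, so the invariant G(¬crit2 ∧ wait2 → crit1) is never violated.

never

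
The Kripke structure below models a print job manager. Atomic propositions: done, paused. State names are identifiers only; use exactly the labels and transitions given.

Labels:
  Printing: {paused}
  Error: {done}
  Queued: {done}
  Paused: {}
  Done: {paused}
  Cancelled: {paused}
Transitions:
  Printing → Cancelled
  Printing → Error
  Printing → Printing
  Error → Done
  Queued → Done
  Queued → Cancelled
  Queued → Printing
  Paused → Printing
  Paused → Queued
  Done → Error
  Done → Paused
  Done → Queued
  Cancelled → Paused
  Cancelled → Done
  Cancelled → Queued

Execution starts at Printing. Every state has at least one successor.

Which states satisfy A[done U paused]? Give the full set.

{Printing, Error, Queued, Done, Cancelled}

States satisfying done: {Error, Queued}.
States satisfying paused: {Printing, Done, Cancelled}.
States satisfying A[done U paused]: {Printing, Error, Queued, Done, Cancelled}.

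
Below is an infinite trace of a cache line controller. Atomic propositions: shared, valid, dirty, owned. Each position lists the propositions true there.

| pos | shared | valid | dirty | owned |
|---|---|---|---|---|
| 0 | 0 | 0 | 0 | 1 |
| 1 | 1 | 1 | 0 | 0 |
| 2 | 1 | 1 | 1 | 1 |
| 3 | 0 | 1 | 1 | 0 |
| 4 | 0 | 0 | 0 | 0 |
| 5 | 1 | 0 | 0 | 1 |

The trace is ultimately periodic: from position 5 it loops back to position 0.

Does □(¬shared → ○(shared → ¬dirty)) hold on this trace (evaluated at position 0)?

Satisfied

¬shared → ○(shared → ¬dirty) holds at every position 0..5, and those are all positions ever visited, so □(¬shared → ○(shared → ¬dirty)) holds.
Positions where ¬shared holds: 0, 3, 4.
Check ○(shared → ¬dirty) at each: 0→ok, 3→ok, 4→ok.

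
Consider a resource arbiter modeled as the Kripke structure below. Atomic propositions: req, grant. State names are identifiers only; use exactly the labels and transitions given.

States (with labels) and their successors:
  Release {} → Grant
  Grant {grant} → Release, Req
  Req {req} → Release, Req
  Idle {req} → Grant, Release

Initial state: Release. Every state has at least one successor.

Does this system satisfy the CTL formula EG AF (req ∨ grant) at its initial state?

Yes

States satisfying AF (req ∨ grant): {Release, Grant, Req, Idle}.
States satisfying EG AF (req ∨ grant): {Release, Grant, Req, Idle}.
Release ∈ Sat(EG AF (req ∨ grant)).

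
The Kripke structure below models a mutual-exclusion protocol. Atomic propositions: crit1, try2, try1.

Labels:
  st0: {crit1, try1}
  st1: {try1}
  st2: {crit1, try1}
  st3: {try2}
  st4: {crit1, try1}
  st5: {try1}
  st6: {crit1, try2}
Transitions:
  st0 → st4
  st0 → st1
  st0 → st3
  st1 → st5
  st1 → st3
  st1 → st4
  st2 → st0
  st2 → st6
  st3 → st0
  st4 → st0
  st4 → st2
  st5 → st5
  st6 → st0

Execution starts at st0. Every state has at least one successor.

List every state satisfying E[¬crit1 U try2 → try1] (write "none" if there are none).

{st0, st1, st2, st3, st4, st5}

States satisfying ¬crit1: {st1, st3, st5}.
States satisfying try2 → try1: {st0, st1, st2, st4, st5}.
States satisfying E[¬crit1 U try2 → try1]: {st0, st1, st2, st3, st4, st5}.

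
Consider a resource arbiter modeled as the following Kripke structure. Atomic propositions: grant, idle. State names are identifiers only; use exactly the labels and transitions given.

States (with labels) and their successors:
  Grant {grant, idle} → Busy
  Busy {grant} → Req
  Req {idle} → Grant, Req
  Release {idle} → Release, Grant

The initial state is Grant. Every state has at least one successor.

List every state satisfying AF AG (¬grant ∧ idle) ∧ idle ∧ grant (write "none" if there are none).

States satisfying AG (¬grant ∧ idle): ∅.
States satisfying AF AG (¬grant ∧ idle): ∅.
States satisfying idle ∧ grant: {Grant}.
States satisfying AF AG (¬grant ∧ idle) ∧ idle ∧ grant: ∅.

none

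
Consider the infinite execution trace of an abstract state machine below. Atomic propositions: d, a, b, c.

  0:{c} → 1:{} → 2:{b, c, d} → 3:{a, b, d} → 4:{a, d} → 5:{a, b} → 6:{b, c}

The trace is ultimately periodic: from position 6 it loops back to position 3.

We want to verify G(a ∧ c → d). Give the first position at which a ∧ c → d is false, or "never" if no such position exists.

never

a ∧ c → d holds at every position 0..6, and those are all the positions the trace ever visits, so the invariant G(a ∧ c → d) is never violated.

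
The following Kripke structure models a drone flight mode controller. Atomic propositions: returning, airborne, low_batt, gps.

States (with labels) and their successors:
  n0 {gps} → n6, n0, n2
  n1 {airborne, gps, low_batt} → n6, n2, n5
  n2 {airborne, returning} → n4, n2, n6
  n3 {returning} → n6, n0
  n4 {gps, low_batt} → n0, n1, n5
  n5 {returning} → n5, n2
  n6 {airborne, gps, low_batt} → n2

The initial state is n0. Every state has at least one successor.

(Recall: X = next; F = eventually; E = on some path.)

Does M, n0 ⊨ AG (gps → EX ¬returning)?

No

States satisfying gps → EX ¬returning: {n0, n1, n2, n3, n4, n5}.
States satisfying AG (gps → EX ¬returning): ∅.
n6 is reachable from n0 and violates gps → EX ¬returning, so AG fails at n0.
n0 ∉ Sat(AG (gps → EX ¬returning)).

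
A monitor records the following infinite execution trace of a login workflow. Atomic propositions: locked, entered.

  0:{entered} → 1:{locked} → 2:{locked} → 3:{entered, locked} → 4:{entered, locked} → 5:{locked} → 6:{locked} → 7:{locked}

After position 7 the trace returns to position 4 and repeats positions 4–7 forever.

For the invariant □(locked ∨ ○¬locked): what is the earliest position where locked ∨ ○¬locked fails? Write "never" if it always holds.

At position 0 the labels are {entered} and the next position 1 has {locked}, so locked ∨ ○¬locked is false there. This is the first violation.

0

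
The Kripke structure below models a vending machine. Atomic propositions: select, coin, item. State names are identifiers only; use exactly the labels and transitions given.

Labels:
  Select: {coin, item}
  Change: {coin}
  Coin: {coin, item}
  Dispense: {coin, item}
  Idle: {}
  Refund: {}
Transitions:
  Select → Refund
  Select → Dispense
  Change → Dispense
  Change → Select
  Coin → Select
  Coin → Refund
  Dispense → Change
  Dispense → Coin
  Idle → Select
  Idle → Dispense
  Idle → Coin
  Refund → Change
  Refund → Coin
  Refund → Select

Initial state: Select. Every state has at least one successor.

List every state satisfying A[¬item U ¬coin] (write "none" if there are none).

{Idle, Refund}

States satisfying ¬item: {Change, Idle, Refund}.
States satisfying ¬coin: {Idle, Refund}.
States satisfying A[¬item U ¬coin]: {Idle, Refund}.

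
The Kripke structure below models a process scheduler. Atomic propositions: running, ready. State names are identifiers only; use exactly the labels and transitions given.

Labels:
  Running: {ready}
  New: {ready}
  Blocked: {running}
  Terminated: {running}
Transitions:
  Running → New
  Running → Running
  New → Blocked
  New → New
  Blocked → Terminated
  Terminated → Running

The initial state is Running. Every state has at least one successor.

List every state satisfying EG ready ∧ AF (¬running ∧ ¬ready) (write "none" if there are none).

none

States satisfying ready: {Running, New}.
States satisfying EG ready: {Running, New}.
States satisfying ¬running ∧ ¬ready: ∅.
States satisfying AF (¬running ∧ ¬ready): ∅.
States satisfying EG ready ∧ AF (¬running ∧ ¬ready): ∅.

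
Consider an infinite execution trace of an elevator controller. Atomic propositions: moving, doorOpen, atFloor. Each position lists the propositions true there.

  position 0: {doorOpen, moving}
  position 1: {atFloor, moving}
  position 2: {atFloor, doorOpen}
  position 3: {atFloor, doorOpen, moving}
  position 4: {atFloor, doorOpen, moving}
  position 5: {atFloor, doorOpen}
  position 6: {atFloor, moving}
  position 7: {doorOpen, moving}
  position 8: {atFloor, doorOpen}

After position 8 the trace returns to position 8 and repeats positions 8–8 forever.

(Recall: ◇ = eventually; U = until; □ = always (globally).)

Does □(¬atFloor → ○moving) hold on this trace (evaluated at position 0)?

¬atFloor → ○moving must hold at every position from 0 onward. It fails at position 7, so □(¬atFloor → ○moving) is false.
Positions where ¬atFloor holds: 0, 7.
Check ○moving at each: 0→ok, 7→fails.

No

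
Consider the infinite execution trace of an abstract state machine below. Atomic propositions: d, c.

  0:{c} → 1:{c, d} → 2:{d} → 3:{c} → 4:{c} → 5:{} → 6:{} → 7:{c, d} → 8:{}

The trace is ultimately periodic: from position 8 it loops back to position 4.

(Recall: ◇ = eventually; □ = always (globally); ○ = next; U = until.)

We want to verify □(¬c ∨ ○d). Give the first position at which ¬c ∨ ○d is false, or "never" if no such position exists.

Check ¬c ∨ ○d at each position in order: 0 ✓, 1 ✓, 2 ✓.
At position 3 the labels are {c} and the next position 4 has {c}, so ¬c ∨ ○d is false there. This is the first violation.

3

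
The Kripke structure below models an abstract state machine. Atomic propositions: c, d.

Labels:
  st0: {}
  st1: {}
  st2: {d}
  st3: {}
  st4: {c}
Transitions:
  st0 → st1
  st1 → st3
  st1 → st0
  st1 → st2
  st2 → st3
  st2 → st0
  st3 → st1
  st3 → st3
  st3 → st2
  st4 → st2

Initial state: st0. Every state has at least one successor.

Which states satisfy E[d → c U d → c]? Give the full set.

States satisfying d → c: {st0, st1, st3, st4}.
States satisfying E[d → c U d → c]: {st0, st1, st3, st4}.

{st0, st1, st3, st4}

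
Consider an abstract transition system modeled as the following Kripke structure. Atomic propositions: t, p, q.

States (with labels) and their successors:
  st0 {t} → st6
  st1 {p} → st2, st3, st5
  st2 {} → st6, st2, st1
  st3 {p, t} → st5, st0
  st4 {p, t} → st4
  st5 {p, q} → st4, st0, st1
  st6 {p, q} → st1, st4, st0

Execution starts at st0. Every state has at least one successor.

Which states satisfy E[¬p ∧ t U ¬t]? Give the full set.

States satisfying ¬p ∧ t: {st0}.
States satisfying ¬t: {st1, st2, st5, st6}.
States satisfying E[¬p ∧ t U ¬t]: {st0, st1, st2, st5, st6}.

{st0, st1, st2, st5, st6}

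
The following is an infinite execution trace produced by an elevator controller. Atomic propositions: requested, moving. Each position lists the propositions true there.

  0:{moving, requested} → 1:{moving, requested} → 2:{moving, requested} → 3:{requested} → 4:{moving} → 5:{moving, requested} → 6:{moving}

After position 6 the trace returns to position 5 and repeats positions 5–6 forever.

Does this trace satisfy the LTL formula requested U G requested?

Walking from position 0: at position 4, G requested has not yet held and requested fails, so requested U G requested is false.

Violated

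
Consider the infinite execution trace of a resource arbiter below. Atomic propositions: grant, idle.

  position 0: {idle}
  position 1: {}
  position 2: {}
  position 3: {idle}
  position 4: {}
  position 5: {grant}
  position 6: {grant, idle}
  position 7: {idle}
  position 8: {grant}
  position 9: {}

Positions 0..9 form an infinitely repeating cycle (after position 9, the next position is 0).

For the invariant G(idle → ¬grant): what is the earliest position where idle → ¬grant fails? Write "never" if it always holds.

6

Check idle → ¬grant at each position in order: 0 ✓, 1 ✓, 2 ✓, 3 ✓, 4 ✓, 5 ✓.
At position 6 the labels are {grant, idle}, so idle → ¬grant is false there. This is the first violation.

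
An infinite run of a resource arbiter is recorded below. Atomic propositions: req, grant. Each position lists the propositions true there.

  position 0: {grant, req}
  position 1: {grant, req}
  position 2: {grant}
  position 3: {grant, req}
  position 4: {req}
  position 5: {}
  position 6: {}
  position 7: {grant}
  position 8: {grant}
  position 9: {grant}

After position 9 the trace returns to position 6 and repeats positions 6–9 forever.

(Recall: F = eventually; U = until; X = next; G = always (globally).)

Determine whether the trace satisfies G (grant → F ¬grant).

Yes

grant → F ¬grant holds at every position 0..9, and those are all positions ever visited, so G (grant → F ¬grant) holds.
Positions where grant holds: 0, 1, 2, 3, 7, 8, 9.
Check F ¬grant at each: 0→ok, 1→ok, 2→ok, 3→ok, 7→ok, 8→ok, 9→ok.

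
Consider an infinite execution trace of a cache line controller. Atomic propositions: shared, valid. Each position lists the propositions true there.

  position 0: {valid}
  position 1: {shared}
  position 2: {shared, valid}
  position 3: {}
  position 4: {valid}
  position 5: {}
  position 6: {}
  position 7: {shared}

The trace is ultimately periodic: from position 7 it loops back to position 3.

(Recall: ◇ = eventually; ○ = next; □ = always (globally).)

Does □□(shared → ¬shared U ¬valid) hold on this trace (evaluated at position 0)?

□(shared → ¬shared U ¬valid) must hold at every position from 0 onward. It fails at position 0, so □□(shared → ¬shared U ¬valid) is false.

No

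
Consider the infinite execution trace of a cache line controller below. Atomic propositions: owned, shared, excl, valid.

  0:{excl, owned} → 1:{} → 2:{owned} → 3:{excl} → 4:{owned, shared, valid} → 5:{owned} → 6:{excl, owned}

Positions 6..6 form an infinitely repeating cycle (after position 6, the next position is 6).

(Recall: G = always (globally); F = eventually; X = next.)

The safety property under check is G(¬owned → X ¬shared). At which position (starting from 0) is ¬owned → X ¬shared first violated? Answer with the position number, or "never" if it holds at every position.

Check ¬owned → X ¬shared at each position in order: 0 ✓, 1 ✓, 2 ✓.
At position 3 the labels are {excl} and the next position 4 has {owned, shared, valid}, so ¬owned → X ¬shared is false there. This is the first violation.

3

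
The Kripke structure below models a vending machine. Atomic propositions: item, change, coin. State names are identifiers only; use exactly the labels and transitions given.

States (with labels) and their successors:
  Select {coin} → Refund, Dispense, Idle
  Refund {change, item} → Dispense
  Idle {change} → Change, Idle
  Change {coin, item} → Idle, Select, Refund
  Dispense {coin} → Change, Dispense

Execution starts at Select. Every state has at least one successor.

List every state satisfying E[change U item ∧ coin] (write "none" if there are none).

{Idle, Change}

States satisfying change: {Refund, Idle}.
States satisfying item ∧ coin: {Change}.
States satisfying E[change U item ∧ coin]: {Idle, Change}.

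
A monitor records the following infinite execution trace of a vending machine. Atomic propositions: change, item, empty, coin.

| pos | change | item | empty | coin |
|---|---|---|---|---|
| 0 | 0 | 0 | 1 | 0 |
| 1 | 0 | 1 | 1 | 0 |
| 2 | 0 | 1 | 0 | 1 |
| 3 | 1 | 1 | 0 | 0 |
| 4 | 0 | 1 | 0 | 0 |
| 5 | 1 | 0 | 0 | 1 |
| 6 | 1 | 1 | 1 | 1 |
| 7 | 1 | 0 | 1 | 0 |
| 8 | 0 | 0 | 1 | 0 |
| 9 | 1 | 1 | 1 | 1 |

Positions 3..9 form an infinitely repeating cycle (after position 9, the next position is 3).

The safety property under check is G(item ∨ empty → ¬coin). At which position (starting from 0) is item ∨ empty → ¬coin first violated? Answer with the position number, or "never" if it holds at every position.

2

Check item ∨ empty → ¬coin at each position in order: 0 ✓, 1 ✓.
At position 2 the labels are {coin, item}, so item ∨ empty → ¬coin is false there. This is the first violation.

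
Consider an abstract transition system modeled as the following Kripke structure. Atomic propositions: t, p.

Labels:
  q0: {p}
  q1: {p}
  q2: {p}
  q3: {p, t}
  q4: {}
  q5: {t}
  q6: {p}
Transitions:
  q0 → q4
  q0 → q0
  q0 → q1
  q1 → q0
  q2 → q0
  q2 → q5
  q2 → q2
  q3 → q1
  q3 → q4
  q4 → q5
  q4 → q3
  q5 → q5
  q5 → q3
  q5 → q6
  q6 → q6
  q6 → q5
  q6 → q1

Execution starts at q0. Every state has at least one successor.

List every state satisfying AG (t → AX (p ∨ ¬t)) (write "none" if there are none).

States satisfying t → AX (p ∨ ¬t): {q0, q1, q2, q3, q4, q6}.
States satisfying AG (t → AX (p ∨ ¬t)): ∅.

none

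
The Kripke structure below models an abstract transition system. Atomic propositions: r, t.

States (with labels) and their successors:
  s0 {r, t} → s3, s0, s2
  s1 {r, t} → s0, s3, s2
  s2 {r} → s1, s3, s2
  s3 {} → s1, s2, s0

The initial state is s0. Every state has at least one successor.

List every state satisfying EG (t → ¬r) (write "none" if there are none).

States satisfying t → ¬r: {s2, s3}.
States satisfying EG (t → ¬r): {s2, s3}.

{s2, s3}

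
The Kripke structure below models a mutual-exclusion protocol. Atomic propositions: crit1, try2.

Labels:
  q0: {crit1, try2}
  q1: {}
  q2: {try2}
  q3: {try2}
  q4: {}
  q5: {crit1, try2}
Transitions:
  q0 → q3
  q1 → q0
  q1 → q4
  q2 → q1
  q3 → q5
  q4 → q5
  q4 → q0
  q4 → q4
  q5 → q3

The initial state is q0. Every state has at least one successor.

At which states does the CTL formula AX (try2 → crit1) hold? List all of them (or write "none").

{q1, q2, q3, q4}

States satisfying try2 → crit1: {q0, q1, q4, q5}.
States satisfying AX (try2 → crit1): {q1, q2, q3, q4}.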